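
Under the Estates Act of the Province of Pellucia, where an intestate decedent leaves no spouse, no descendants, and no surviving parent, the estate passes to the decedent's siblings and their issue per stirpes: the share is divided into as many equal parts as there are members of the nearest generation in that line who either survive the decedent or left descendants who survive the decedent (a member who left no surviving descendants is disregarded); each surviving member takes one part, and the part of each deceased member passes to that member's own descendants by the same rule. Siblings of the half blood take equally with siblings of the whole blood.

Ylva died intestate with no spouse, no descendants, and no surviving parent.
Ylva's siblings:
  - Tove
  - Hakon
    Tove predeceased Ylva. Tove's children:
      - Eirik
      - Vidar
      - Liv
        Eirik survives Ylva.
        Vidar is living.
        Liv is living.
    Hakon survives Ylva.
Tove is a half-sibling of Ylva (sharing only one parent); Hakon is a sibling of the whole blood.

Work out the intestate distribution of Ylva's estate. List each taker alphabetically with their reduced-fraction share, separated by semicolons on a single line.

No spouse, descendants, or parent survives, so the estate passes to Ylva's siblings per stirpes.
Half-blood and whole-blood siblings take equally under the stated rule.
The estate is divided into 2 equal shares of 1/2 among Tove, Hakon.
Tove predeceased; the 1/2 allotted to Tove's branch passes to Tove's issue by representation.
The 1/2 is divided into 3 equal shares of 1/6 among Eirik, Vidar, Liv.
Eirik is living and takes 1/6.
Vidar is living and takes 1/6.
Liv is living and takes 1/6.
Hakon is living and takes 1/2.

Eirik 1/6; Hakon 1/2; Liv 1/6; Vidar 1/6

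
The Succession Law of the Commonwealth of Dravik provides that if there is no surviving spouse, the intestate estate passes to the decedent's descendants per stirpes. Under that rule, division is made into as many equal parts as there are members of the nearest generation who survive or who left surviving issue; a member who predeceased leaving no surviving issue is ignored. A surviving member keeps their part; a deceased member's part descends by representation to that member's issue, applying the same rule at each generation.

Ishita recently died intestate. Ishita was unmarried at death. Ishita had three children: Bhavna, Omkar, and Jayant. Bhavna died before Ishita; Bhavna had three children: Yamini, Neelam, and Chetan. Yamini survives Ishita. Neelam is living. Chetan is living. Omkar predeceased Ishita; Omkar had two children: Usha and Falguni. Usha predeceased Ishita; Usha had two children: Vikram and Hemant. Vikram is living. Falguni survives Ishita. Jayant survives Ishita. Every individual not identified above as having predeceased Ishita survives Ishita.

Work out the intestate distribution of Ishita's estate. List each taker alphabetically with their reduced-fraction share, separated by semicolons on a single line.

There is no surviving spouse, so the entire estate passes to Ishita's descendants per stirpes.
The estate is divided into 3 equal shares of 1/3 among Bhavna, Omkar, Jayant.
Bhavna predeceased; the 1/3 allotted to Bhavna's branch passes to Bhavna's issue by representation.
The 1/3 is divided into 3 equal shares of 1/9 among Yamini, Neelam, Chetan.
Yamini is living and takes 1/9.
Neelam is living and takes 1/9.
Chetan is living and takes 1/9.
Omkar predeceased; the 1/3 allotted to Omkar's branch passes to Omkar's issue by representation.
The 1/3 is divided into 2 equal shares of 1/6 among Usha, Falguni.
Usha predeceased; the 1/6 allotted to Usha's branch passes to Usha's issue by representation.
The 1/6 is divided into 2 equal shares of 1/12 among Vikram, Hemant.
Vikram is living and takes 1/12.
Hemant is living and takes 1/12.
Falguni is living and takes 1/6.
Jayant is living and takes 1/3.

Chetan 1/9; Falguni 1/6; Hemant 1/12; Jayant 1/3; Neelam 1/9; Vikram 1/12; Yamini 1/9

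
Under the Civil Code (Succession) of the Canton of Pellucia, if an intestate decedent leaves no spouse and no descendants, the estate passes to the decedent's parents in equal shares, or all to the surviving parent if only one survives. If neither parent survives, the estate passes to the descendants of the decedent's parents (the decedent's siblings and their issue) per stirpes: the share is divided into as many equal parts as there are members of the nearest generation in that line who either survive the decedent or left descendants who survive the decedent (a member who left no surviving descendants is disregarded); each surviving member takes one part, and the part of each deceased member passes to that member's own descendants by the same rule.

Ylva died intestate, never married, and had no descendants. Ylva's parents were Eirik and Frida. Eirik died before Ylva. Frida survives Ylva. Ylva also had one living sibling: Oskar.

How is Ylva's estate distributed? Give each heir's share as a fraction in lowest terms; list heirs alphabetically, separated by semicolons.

Only one parent, Frida, survives, so Frida takes the entire estate. The siblings take nothing because a surviving parent has priority.

Frida 1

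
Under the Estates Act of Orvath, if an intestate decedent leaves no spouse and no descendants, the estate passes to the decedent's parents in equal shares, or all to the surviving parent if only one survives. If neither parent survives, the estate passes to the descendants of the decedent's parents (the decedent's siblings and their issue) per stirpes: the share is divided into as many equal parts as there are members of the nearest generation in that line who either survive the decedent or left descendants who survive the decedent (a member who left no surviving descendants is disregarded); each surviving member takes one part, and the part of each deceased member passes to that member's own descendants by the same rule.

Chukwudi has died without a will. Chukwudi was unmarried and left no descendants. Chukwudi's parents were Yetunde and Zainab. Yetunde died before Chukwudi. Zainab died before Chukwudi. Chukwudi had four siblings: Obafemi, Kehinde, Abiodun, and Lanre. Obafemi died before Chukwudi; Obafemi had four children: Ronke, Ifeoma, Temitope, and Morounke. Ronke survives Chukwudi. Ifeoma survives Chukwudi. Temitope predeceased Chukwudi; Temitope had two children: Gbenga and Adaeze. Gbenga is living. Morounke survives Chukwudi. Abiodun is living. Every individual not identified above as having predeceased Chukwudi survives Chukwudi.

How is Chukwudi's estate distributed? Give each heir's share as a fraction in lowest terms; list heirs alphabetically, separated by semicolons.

Abiodun 1/4; Adaeze 1/32; Gbenga 1/32; Ifeoma 1/16; Kehinde 1/4; Lanre 1/4; Morounke 1/16; Ronke 1/16

Neither parent survives and there are no descendants, so the estate passes to Chukwudi's siblings and their issue per stirpes.
The estate is divided into 4 equal shares of 1/4 among Obafemi, Kehinde, Abiodun, Lanre.
Obafemi predeceased; the 1/4 allotted to Obafemi's branch passes to Obafemi's issue by representation.
The 1/4 is divided into 4 equal shares of 1/16 among Ronke, Ifeoma, Temitope, Morounke.
Ronke is living and takes 1/16.
Ifeoma is living and takes 1/16.
Temitope predeceased; the 1/16 allotted to Temitope's branch passes to Temitope's issue by representation.
The 1/16 is divided into 2 equal shares of 1/32 among Gbenga, Adaeze.
Gbenga is living and takes 1/32.
Adaeze is living and takes 1/32.
Morounke is living and takes 1/16.
Kehinde is living and takes 1/4.
Abiodun is living and takes 1/4.
Lanre is living and takes 1/4.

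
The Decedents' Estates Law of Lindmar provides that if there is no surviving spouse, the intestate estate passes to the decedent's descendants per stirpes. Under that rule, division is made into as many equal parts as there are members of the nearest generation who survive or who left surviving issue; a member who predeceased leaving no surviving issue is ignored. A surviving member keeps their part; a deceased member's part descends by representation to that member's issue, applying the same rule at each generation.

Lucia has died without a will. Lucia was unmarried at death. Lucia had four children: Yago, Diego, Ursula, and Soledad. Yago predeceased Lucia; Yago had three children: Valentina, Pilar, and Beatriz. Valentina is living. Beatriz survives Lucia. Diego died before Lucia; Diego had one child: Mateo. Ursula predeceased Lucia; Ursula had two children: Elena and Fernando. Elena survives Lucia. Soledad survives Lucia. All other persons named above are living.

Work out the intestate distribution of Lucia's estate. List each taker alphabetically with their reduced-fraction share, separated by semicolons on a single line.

There is no surviving spouse, so the entire estate passes to Lucia's descendants per stirpes.
The estate is divided into 4 equal shares of 1/4 among Yago, Diego, Ursula, Soledad.
Yago predeceased; the 1/4 allotted to Yago's branch passes to Yago's issue by representation.
The 1/4 is divided into 3 equal shares of 1/12 among Valentina, Pilar, Beatriz.
Valentina is living and takes 1/12.
Pilar is living and takes 1/12.
Beatriz is living and takes 1/12.
Diego predeceased; the 1/4 allotted to Diego's branch passes to Diego's issue by representation.
Mateo is the sole taker at this level and receives the full 1/4.
Ursula predeceased; the 1/4 allotted to Ursula's branch passes to Ursula's issue by representation.
The 1/4 is divided into 2 equal shares of 1/8 among Elena, Fernando.
Elena is living and takes 1/8.
Fernando is living and takes 1/8.
Soledad is living and takes 1/4.

Beatriz 1/12; Elena 1/8; Fernando 1/8; Mateo 1/4; Pilar 1/12; Soledad 1/4; Valentina 1/12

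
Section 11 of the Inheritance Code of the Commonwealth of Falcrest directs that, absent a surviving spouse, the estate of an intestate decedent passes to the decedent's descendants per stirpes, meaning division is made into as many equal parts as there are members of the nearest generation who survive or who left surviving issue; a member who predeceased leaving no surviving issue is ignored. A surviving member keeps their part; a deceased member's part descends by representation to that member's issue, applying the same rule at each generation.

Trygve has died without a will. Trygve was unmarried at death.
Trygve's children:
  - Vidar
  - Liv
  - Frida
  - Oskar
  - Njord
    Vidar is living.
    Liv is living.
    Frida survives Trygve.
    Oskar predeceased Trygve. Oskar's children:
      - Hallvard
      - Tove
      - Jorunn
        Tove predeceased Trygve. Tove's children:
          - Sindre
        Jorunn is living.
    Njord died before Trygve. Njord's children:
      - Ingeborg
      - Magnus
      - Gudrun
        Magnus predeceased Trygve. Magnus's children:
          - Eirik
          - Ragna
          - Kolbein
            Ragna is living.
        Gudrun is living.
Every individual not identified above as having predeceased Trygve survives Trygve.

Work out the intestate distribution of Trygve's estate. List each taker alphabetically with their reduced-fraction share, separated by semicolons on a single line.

Eirik 1/45; Frida 1/5; Gudrun 1/15; Hallvard 1/15; Ingeborg 1/15; Jorunn 1/15; Kolbein 1/45; Liv 1/5; Ragna 1/45; Sindre 1/15; Vidar 1/5

There is no surviving spouse, so the entire estate passes to Trygve's descendants per stirpes.
The estate is divided into 5 equal shares of 1/5 among Vidar, Liv, Frida, Oskar, Njord.
Vidar is living and takes 1/5.
Liv is living and takes 1/5.
Frida is living and takes 1/5.
Oskar predeceased; the 1/5 allotted to Oskar's branch passes to Oskar's issue by representation.
The 1/5 is divided into 3 equal shares of 1/15 among Hallvard, Tove, Jorunn.
Hallvard is living and takes 1/15.
Tove predeceased; the 1/15 allotted to Tove's branch passes to Tove's issue by representation.
Sindre is the sole taker at this level and receives the full 1/15.
Jorunn is living and takes 1/15.
Njord predeceased; the 1/5 allotted to Njord's branch passes to Njord's issue by representation.
The 1/5 is divided into 3 equal shares of 1/15 among Ingeborg, Magnus, Gudrun.
Ingeborg is living and takes 1/15.
Magnus predeceased; the 1/15 allotted to Magnus's branch passes to Magnus's issue by representation.
The 1/15 is divided into 3 equal shares of 1/45 among Eirik, Ragna, Kolbein.
Eirik is living and takes 1/45.
Ragna is living and takes 1/45.
Kolbein is living and takes 1/45.
Gudrun is living and takes 1/15.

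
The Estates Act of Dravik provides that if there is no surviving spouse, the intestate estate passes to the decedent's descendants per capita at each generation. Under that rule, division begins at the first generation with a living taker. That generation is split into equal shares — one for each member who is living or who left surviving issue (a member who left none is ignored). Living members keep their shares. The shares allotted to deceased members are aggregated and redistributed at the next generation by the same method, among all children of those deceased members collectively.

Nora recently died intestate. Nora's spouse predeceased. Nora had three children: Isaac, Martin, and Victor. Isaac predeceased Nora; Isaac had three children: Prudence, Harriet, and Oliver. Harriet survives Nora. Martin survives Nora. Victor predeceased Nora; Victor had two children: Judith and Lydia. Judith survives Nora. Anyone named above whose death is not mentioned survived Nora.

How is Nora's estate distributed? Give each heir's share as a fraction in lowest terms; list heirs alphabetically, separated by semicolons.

There is no surviving spouse, so the entire estate passes to Nora's descendants per capita at each generation.
At generation 1 (Isaac, Martin, Victor) there are 3 shares of (1)/3 = 1/3 each.
Living: Martin — each takes 1/3.
Deceased: Isaac and Victor. Their combined 2/3 is pooled and carried to generation 2.
At generation 2 (Prudence, Harriet, Oliver, Judith, Lydia) there are 5 shares of (2/3)/5 = 2/15 each.
Living: Prudence, Harriet, Oliver, Judith, and Lydia — each takes 2/15.

Harriet 2/15; Judith 2/15; Lydia 2/15; Martin 1/3; Oliver 2/15; Prudence 2/15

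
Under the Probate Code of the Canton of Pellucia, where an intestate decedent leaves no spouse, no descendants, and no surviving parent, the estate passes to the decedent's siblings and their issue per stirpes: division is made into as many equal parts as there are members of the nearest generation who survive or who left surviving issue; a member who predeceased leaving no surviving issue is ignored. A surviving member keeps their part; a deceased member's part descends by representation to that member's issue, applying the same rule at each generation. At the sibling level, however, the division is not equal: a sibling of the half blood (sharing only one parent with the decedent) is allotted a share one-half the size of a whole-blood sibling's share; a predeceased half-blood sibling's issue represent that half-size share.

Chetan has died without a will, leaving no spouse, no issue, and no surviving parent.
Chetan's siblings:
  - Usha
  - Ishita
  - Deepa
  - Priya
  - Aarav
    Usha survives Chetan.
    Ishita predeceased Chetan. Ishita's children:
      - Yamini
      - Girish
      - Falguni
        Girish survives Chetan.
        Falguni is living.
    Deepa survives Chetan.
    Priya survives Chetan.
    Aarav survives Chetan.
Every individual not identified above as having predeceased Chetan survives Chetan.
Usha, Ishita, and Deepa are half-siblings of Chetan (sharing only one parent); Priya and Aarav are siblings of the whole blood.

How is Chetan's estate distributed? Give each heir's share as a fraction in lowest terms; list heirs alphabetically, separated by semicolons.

Aarav 2/7; Deepa 1/7; Falguni 1/21; Girish 1/21; Priya 2/7; Usha 1/7; Yamini 1/21

No spouse, descendants, or parent survives, so the estate passes to Chetan's siblings per stirpes.
Half-blood siblings count for one-half the weight of whole-blood siblings at the initial division.
Dividing 1 in proportion to weights (total weight 7/2): Usha (weight 1/2) → 1/7; Ishita (weight 1/2) → 1/7; Deepa (weight 1/2) → 1/7; Priya (weight 1) → 2/7; Aarav (weight 1) → 2/7.
Usha is living and takes 1/7.
Ishita predeceased; the 1/7 allotted to Ishita's branch passes to Ishita's issue by representation.
The 1/7 is divided into 3 equal shares of 1/21 among Yamini, Girish, Falguni.
Yamini is living and takes 1/21.
Girish is living and takes 1/21.
Falguni is living and takes 1/21.
Deepa is living and takes 1/7.
Priya is living and takes 2/7.
Aarav is living and takes 2/7.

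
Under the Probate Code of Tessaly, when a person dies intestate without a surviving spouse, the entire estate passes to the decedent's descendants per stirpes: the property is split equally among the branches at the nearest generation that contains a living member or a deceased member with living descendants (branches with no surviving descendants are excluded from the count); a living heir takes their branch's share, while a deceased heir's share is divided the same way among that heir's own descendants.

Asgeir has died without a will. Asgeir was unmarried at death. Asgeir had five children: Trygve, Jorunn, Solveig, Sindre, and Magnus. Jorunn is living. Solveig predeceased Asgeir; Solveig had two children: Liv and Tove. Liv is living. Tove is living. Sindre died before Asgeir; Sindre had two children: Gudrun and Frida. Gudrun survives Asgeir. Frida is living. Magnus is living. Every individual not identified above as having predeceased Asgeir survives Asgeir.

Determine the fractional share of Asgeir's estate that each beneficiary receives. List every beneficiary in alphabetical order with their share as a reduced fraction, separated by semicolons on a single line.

Frida 1/10; Gudrun 1/10; Jorunn 1/5; Liv 1/10; Magnus 1/5; Tove 1/10; Trygve 1/5

There is no surviving spouse, so the entire estate passes to Asgeir's descendants per stirpes.
The estate is divided into 5 equal shares of 1/5 among Trygve, Jorunn, Solveig, Sindre, Magnus.
Trygve is living and takes 1/5.
Jorunn is living and takes 1/5.
Solveig predeceased; the 1/5 allotted to Solveig's branch passes to Solveig's issue by representation.
The 1/5 is divided into 2 equal shares of 1/10 among Liv, Tove.
Liv is living and takes 1/10.
Tove is living and takes 1/10.
Sindre predeceased; the 1/5 allotted to Sindre's branch passes to Sindre's issue by representation.
The 1/5 is divided into 2 equal shares of 1/10 among Gudrun, Frida.
Gudrun is living and takes 1/10.
Frida is living and takes 1/10.
Magnus is living and takes 1/5.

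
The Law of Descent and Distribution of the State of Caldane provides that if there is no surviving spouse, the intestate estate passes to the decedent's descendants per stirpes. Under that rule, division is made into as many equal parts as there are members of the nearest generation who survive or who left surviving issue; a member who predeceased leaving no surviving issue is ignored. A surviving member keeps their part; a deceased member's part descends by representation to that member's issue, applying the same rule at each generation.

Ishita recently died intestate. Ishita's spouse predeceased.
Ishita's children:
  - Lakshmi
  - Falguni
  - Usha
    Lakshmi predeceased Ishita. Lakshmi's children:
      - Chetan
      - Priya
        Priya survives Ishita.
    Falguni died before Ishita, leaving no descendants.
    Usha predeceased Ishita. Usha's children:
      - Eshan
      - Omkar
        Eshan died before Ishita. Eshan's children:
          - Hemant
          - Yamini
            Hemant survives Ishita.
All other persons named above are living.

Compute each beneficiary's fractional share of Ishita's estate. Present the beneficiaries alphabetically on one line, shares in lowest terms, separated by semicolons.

There is no surviving spouse, so the entire estate passes to Ishita's descendants per stirpes.
Falguni left no surviving issue, so that branch lapses and is disregarded.
The estate is divided into 2 equal shares of 1/2 among Lakshmi, Usha.
Lakshmi predeceased; the 1/2 allotted to Lakshmi's branch passes to Lakshmi's issue by representation.
The 1/2 is divided into 2 equal shares of 1/4 among Chetan, Priya.
Chetan is living and takes 1/4.
Priya is living and takes 1/4.
Usha predeceased; the 1/2 allotted to Usha's branch passes to Usha's issue by representation.
The 1/2 is divided into 2 equal shares of 1/4 among Eshan, Omkar.
Eshan predeceased; the 1/4 allotted to Eshan's branch passes to Eshan's issue by representation.
The 1/4 is divided into 2 equal shares of 1/8 among Hemant, Yamini.
Hemant is living and takes 1/8.
Yamini is living and takes 1/8.
Omkar is living and takes 1/4.

Chetan 1/4; Hemant 1/8; Omkar 1/4; Priya 1/4; Yamini 1/8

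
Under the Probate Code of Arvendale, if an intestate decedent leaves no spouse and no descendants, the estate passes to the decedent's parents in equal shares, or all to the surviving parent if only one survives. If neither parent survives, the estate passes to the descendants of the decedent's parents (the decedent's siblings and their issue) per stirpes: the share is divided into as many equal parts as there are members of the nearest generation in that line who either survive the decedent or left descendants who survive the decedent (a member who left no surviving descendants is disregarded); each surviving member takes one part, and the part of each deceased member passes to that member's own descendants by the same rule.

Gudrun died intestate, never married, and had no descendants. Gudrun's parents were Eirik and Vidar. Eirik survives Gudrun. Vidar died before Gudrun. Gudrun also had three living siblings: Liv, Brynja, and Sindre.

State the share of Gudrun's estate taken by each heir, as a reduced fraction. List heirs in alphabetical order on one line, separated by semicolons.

Eirik 1

Only one parent, Eirik, survives, so Eirik takes the entire estate. The siblings take nothing because a surviving parent has priority.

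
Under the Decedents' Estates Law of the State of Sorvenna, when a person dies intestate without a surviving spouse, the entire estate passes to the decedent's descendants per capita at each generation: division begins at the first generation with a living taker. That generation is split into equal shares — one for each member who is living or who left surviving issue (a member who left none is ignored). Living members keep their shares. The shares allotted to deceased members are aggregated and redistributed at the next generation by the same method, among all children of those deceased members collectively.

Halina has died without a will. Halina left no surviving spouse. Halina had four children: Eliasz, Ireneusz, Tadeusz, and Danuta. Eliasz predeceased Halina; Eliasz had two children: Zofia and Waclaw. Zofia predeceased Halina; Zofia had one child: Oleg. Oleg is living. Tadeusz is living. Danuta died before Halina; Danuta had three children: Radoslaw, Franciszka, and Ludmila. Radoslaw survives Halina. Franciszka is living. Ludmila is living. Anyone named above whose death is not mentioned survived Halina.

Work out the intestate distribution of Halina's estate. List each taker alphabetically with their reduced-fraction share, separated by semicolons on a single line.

There is no surviving spouse, so the entire estate passes to Halina's descendants per capita at each generation.
At generation 1 (Eliasz, Ireneusz, Tadeusz, Danuta) there are 4 shares of (1)/4 = 1/4 each.
Living: Ireneusz and Tadeusz — each takes 1/4.
Deceased: Eliasz and Danuta. Their combined 1/2 is pooled and carried to generation 2.
At generation 2 (Zofia, Waclaw, Radoslaw, Franciszka, Ludmila) there are 5 shares of (1/2)/5 = 1/10 each.
Living: Waclaw, Radoslaw, Franciszka, and Ludmila — each takes 1/10.
Deceased: Zofia. That 1/10 share is carried to generation 3.
At generation 3 (Oleg) there are 1 shares of (1/10)/1 = 1/10 each.
Living: Oleg — each takes 1/10.

Franciszka 1/10; Ireneusz 1/4; Ludmila 1/10; Oleg 1/10; Radoslaw 1/10; Tadeusz 1/4; Waclaw 1/10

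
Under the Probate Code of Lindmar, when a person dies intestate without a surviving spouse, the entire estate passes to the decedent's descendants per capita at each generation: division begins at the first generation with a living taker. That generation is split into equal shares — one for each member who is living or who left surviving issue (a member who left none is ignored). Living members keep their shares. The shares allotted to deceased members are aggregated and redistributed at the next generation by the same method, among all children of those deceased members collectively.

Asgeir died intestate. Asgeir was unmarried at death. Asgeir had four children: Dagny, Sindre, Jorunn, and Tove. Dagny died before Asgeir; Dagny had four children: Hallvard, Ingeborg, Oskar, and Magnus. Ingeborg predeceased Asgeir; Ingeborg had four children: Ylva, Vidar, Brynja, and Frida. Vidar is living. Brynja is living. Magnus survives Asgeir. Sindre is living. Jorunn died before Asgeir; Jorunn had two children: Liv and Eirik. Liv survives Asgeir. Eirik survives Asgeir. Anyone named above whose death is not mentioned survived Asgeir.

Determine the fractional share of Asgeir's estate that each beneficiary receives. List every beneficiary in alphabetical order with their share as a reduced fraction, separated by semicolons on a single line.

There is no surviving spouse, so the entire estate passes to Asgeir's descendants per capita at each generation.
At generation 1 (Dagny, Sindre, Jorunn, Tove) there are 4 shares of (1)/4 = 1/4 each.
Living: Sindre and Tove — each takes 1/4.
Deceased: Dagny and Jorunn. Their combined 1/2 is pooled and carried to generation 2.
At generation 2 (Hallvard, Ingeborg, Oskar, Magnus, Liv, Eirik) there are 6 shares of (1/2)/6 = 1/12 each.
Living: Hallvard, Oskar, Magnus, Liv, and Eirik — each takes 1/12.
Deceased: Ingeborg. That 1/12 share is carried to generation 3.
At generation 3 (Ylva, Vidar, Brynja, Frida) there are 4 shares of (1/12)/4 = 1/48 each.
Living: Ylva, Vidar, Brynja, and Frida — each takes 1/48.

Brynja 1/48; Eirik 1/12; Frida 1/48; Hallvard 1/12; Liv 1/12; Magnus 1/12; Oskar 1/12; Sindre 1/4; Tove 1/4; Vidar 1/48; Ylva 1/48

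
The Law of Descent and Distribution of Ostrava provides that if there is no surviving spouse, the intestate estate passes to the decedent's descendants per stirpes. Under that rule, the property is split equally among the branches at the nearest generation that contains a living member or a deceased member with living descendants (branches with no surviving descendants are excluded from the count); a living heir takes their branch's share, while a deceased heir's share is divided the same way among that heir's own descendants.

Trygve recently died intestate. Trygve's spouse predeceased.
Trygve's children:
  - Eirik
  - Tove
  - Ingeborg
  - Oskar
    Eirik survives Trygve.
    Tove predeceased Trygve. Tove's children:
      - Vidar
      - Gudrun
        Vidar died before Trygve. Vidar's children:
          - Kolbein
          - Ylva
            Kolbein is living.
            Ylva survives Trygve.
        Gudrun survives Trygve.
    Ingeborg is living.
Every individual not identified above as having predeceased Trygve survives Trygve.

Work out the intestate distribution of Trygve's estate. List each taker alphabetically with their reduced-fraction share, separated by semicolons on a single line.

There is no surviving spouse, so the entire estate passes to Trygve's descendants per stirpes.
The estate is divided into 4 equal shares of 1/4 among Eirik, Tove, Ingeborg, Oskar.
Eirik is living and takes 1/4.
Tove predeceased; the 1/4 allotted to Tove's branch passes to Tove's issue by representation.
The 1/4 is divided into 2 equal shares of 1/8 among Vidar, Gudrun.
Vidar predeceased; the 1/8 allotted to Vidar's branch passes to Vidar's issue by representation.
The 1/8 is divided into 2 equal shares of 1/16 among Kolbein, Ylva.
Kolbein is living and takes 1/16.
Ylva is living and takes 1/16.
Gudrun is living and takes 1/8.
Ingeborg is living and takes 1/4.
Oskar is living and takes 1/4.

Eirik 1/4; Gudrun 1/8; Ingeborg 1/4; Kolbein 1/16; Oskar 1/4; Ylva 1/16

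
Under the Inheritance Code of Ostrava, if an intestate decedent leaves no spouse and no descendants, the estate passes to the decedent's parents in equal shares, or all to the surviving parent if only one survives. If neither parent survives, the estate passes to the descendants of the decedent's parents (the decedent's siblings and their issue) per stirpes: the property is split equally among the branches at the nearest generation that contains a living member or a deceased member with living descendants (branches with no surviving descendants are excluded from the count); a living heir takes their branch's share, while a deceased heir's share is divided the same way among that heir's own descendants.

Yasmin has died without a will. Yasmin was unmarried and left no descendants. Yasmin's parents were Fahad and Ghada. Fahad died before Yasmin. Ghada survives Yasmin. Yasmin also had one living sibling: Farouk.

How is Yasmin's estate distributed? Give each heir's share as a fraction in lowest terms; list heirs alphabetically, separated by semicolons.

Only one parent, Ghada, survives, so Ghada takes the entire estate. The siblings take nothing because a surviving parent has priority.

Ghada 1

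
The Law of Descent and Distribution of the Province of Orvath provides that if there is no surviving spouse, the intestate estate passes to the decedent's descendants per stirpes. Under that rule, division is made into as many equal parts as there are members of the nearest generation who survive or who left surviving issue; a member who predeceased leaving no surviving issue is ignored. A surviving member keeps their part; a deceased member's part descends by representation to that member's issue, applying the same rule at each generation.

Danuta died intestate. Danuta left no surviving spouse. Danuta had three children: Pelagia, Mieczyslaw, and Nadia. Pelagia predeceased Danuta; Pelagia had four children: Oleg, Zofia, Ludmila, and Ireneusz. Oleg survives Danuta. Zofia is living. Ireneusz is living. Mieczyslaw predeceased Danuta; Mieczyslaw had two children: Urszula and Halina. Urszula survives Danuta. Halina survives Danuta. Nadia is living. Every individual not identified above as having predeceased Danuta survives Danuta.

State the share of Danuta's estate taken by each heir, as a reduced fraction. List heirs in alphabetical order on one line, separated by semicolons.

Halina 1/6; Ireneusz 1/12; Ludmila 1/12; Nadia 1/3; Oleg 1/12; Urszula 1/6; Zofia 1/12

There is no surviving spouse, so the entire estate passes to Danuta's descendants per stirpes.
The estate is divided into 3 equal shares of 1/3 among Pelagia, Mieczyslaw, Nadia.
Pelagia predeceased; the 1/3 allotted to Pelagia's branch passes to Pelagia's issue by representation.
The 1/3 is divided into 4 equal shares of 1/12 among Oleg, Zofia, Ludmila, Ireneusz.
Oleg is living and takes 1/12.
Zofia is living and takes 1/12.
Ludmila is living and takes 1/12.
Ireneusz is living and takes 1/12.
Mieczyslaw predeceased; the 1/3 allotted to Mieczyslaw's branch passes to Mieczyslaw's issue by representation.
The 1/3 is divided into 2 equal shares of 1/6 among Urszula, Halina.
Urszula is living and takes 1/6.
Halina is living and takes 1/6.
Nadia is living and takes 1/3.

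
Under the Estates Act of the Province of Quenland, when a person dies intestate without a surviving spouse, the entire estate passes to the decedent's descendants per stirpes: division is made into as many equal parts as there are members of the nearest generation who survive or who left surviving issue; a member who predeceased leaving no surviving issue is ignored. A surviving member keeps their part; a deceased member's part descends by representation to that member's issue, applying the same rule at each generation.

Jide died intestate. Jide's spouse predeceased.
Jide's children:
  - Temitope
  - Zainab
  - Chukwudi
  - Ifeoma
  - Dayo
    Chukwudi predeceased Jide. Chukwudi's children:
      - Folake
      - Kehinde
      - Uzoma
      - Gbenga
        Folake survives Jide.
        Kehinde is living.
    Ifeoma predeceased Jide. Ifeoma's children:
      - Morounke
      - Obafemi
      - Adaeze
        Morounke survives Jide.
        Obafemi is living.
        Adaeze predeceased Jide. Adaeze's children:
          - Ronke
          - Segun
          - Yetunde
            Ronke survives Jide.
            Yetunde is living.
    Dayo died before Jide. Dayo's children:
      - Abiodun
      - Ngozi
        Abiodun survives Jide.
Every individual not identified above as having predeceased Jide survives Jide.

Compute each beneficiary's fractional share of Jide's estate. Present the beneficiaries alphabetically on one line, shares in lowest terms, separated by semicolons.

Abiodun 1/10; Folake 1/20; Gbenga 1/20; Kehinde 1/20; Morounke 1/15; Ngozi 1/10; Obafemi 1/15; Ronke 1/45; Segun 1/45; Temitope 1/5; Uzoma 1/20; Yetunde 1/45; Zainab 1/5

There is no surviving spouse, so the entire estate passes to Jide's descendants per stirpes.
The estate is divided into 5 equal shares of 1/5 among Temitope, Zainab, Chukwudi, Ifeoma, Dayo.
Temitope is living and takes 1/5.
Zainab is living and takes 1/5.
Chukwudi predeceased; the 1/5 allotted to Chukwudi's branch passes to Chukwudi's issue by representation.
The 1/5 is divided into 4 equal shares of 1/20 among Folake, Kehinde, Uzoma, Gbenga.
Folake is living and takes 1/20.
Kehinde is living and takes 1/20.
Uzoma is living and takes 1/20.
Gbenga is living and takes 1/20.
Ifeoma predeceased; the 1/5 allotted to Ifeoma's branch passes to Ifeoma's issue by representation.
The 1/5 is divided into 3 equal shares of 1/15 among Morounke, Obafemi, Adaeze.
Morounke is living and takes 1/15.
Obafemi is living and takes 1/15.
Adaeze predeceased; the 1/15 allotted to Adaeze's branch passes to Adaeze's issue by representation.
The 1/15 is divided into 3 equal shares of 1/45 among Ronke, Segun, Yetunde.
Ronke is living and takes 1/45.
Segun is living and takes 1/45.
Yetunde is living and takes 1/45.
Dayo predeceased; the 1/5 allotted to Dayo's branch passes to Dayo's issue by representation.
The 1/5 is divided into 2 equal shares of 1/10 among Abiodun, Ngozi.
Abiodun is living and takes 1/10.
Ngozi is living and takes 1/10.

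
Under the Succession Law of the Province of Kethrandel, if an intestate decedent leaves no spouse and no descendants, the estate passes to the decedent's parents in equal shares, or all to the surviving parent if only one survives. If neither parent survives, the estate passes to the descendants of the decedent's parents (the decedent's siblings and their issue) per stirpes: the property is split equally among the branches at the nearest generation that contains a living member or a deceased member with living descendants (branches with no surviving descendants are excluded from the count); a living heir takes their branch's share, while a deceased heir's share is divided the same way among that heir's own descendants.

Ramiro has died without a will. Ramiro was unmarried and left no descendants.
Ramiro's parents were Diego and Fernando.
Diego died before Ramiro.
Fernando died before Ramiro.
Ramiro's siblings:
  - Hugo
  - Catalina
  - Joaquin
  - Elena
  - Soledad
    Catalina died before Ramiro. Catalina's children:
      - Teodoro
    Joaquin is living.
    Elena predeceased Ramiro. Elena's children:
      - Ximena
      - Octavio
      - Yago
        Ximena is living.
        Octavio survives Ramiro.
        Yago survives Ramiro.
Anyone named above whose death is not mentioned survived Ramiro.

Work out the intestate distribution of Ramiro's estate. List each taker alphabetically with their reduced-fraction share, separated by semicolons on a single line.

Hugo 1/5; Joaquin 1/5; Octavio 1/15; Soledad 1/5; Teodoro 1/5; Ximena 1/15; Yago 1/15

Neither parent survives and there are no descendants, so the estate passes to Ramiro's siblings and their issue per stirpes.
The estate is divided into 5 equal shares of 1/5 among Hugo, Catalina, Joaquin, Elena, Soledad.
Hugo is living and takes 1/5.
Catalina predeceased; the 1/5 allotted to Catalina's branch passes to Catalina's issue by representation.
Teodoro is the sole taker at this level and receives the full 1/5.
Joaquin is living and takes 1/5.
Elena predeceased; the 1/5 allotted to Elena's branch passes to Elena's issue by representation.
The 1/5 is divided into 3 equal shares of 1/15 among Ximena, Octavio, Yago.
Ximena is living and takes 1/15.
Octavio is living and takes 1/15.
Yago is living and takes 1/15.
Soledad is living and takes 1/5.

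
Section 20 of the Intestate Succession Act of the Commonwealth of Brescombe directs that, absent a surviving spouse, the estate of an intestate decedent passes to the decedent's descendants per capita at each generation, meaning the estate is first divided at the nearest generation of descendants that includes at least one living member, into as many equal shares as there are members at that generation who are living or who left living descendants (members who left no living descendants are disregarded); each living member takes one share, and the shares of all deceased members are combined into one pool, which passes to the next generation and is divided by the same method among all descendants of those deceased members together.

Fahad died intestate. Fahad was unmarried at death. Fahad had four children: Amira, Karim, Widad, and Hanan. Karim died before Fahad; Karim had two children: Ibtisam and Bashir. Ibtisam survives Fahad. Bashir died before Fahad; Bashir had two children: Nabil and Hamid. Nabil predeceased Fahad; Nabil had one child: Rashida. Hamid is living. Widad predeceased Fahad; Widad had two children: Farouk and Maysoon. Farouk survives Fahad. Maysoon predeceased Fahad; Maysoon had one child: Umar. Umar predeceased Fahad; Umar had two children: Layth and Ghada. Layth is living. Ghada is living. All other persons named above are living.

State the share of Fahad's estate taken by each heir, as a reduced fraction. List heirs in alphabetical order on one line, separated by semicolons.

Amira 1/4; Farouk 1/8; Ghada 1/18; Hamid 1/12; Hanan 1/4; Ibtisam 1/8; Layth 1/18; Rashida 1/18

There is no surviving spouse, so the entire estate passes to Fahad's descendants per capita at each generation.
At generation 1 (Amira, Karim, Widad, Hanan) there are 4 shares of (1)/4 = 1/4 each.
Living: Amira and Hanan — each takes 1/4.
Deceased: Karim and Widad. Their combined 1/2 is pooled and carried to generation 2.
At generation 2 (Ibtisam, Bashir, Farouk, Maysoon) there are 4 shares of (1/2)/4 = 1/8 each.
Living: Ibtisam and Farouk — each takes 1/8.
Deceased: Bashir and Maysoon. Their combined 1/4 is pooled and carried to generation 3.
At generation 3 (Nabil, Hamid, Umar) there are 3 shares of (1/4)/3 = 1/12 each.
Living: Hamid — each takes 1/12.
Deceased: Nabil and Umar. Their combined 1/6 is pooled and carried to generation 4.
At generation 4 (Rashida, Layth, Ghada) there are 3 shares of (1/6)/3 = 1/18 each.
Living: Rashida, Layth, and Ghada — each takes 1/18.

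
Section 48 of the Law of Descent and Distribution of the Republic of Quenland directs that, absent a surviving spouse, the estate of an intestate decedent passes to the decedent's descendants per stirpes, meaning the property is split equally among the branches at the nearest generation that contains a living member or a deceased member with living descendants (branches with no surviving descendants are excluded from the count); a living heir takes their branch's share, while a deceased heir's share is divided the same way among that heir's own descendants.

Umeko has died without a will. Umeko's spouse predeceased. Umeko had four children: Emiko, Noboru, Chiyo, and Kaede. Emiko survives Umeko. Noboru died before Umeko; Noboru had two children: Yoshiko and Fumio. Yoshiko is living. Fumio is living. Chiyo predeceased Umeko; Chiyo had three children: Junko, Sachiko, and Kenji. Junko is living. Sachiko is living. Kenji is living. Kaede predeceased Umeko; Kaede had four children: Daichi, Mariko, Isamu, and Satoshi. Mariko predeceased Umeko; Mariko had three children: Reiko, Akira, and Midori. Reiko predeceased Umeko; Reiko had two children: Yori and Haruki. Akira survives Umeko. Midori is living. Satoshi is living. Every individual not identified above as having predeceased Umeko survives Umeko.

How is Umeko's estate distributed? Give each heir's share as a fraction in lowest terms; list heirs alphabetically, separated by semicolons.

Akira 1/48; Daichi 1/16; Emiko 1/4; Fumio 1/8; Haruki 1/96; Isamu 1/16; Junko 1/12; Kenji 1/12; Midori 1/48; Sachiko 1/12; Satoshi 1/16; Yori 1/96; Yoshiko 1/8

There is no surviving spouse, so the entire estate passes to Umeko's descendants per stirpes.
The estate is divided into 4 equal shares of 1/4 among Emiko, Noboru, Chiyo, Kaede.
Emiko is living and takes 1/4.
Noboru predeceased; the 1/4 allotted to Noboru's branch passes to Noboru's issue by representation.
The 1/4 is divided into 2 equal shares of 1/8 among Yoshiko, Fumio.
Yoshiko is living and takes 1/8.
Fumio is living and takes 1/8.
Chiyo predeceased; the 1/4 allotted to Chiyo's branch passes to Chiyo's issue by representation.
The 1/4 is divided into 3 equal shares of 1/12 among Junko, Sachiko, Kenji.
Junko is living and takes 1/12.
Sachiko is living and takes 1/12.
Kenji is living and takes 1/12.
Kaede predeceased; the 1/4 allotted to Kaede's branch passes to Kaede's issue by representation.
The 1/4 is divided into 4 equal shares of 1/16 among Daichi, Mariko, Isamu, Satoshi.
Daichi is living and takes 1/16.
Mariko predeceased; the 1/16 allotted to Mariko's branch passes to Mariko's issue by representation.
The 1/16 is divided into 3 equal shares of 1/48 among Reiko, Akira, Midori.
Reiko predeceased; the 1/48 allotted to Reiko's branch passes to Reiko's issue by representation.
The 1/48 is divided into 2 equal shares of 1/96 among Yori, Haruki.
Yori is living and takes 1/96.
Haruki is living and takes 1/96.
Akira is living and takes 1/48.
Midori is living and takes 1/48.
Isamu is living and takes 1/16.
Satoshi is living and takes 1/16.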